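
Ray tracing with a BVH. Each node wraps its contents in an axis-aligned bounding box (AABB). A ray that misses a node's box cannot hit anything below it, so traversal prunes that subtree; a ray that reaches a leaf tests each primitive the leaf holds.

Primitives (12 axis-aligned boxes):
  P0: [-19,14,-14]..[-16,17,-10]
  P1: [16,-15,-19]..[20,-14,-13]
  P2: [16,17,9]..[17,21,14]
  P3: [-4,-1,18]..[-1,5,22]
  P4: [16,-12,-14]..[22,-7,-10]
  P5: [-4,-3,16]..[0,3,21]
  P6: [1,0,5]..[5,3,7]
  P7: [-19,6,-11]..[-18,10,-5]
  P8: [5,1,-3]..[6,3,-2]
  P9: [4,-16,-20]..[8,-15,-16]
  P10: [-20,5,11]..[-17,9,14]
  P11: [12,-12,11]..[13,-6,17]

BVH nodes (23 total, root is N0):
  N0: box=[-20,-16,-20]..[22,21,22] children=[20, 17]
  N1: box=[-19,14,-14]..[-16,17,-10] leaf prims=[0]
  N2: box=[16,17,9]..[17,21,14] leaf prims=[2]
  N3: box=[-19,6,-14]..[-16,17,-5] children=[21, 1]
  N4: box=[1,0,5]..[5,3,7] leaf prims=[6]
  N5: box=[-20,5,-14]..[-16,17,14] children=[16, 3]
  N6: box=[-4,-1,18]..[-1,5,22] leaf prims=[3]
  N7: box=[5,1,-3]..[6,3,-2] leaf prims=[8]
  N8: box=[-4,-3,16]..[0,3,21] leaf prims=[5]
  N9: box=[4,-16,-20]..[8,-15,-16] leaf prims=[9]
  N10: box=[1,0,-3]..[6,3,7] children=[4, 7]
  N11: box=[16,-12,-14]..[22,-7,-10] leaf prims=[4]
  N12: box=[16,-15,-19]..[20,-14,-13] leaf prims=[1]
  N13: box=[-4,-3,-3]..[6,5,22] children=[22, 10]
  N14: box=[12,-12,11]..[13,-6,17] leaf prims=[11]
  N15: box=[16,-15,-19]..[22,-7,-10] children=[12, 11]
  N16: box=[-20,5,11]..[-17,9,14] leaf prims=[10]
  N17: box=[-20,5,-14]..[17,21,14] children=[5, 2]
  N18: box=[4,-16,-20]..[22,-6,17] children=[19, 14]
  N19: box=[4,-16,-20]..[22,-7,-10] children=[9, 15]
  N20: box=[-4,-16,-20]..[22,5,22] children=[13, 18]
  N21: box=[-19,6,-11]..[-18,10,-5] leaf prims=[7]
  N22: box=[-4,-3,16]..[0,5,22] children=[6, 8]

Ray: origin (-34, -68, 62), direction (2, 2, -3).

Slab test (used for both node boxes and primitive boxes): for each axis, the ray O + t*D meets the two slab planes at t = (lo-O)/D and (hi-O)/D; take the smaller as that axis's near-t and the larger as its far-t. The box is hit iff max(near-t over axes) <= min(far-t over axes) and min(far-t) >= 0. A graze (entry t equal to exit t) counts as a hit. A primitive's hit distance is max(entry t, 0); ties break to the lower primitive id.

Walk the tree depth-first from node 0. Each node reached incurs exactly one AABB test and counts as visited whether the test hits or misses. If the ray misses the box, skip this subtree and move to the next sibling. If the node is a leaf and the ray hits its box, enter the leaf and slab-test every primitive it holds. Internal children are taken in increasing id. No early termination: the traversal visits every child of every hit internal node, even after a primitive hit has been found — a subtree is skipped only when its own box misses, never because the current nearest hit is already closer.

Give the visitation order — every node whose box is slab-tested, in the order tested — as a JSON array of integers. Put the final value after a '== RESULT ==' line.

Traverse from the root:
N0 x:[7,28] y:[26,89/2] z:[40/3,82/3] -> hit [26,82/3], descend [17, 20]
  N17 x:[7,51/2] y:[73/2,89/2] z:[16,76/3] -> miss, prune
  N20 x:[15,28] y:[26,73/2] z:[40/3,82/3] -> hit [26,82/3], descend [13, 18]
    N13 x:[15,20] y:[65/2,73/2] z:[40/3,65/3] -> miss, prune
    N18 x:[19,28] y:[26,31] z:[15,82/3] -> hit [26,82/3], descend [14, 19]
      N14 x:[23,47/2] y:[28,31] z:[15,17] -> miss, prune
      N19 x:[19,28] y:[26,61/2] z:[24,82/3] -> hit [26,82/3], descend [9, 15]
        N9 x:[19,21] y:[26,53/2] z:[26,82/3] -> miss, prune
        N15 x:[25,28] y:[53/2,61/2] z:[24,27] -> hit [53/2,27], descend [11, 12]
          N11 x:[25,28] y:[28,61/2] z:[24,76/3] -> miss, prune
          N12 x:[25,27] y:[53/2,27] z:[25,27] -> hit [53/2,27] leaf, test {P1@t=53/2}

Visited [0, 17, 20, 13, 18, 14, 19, 9, 15, 11, 12]. Tests: 11 box, 1 leaf. Nearest: P1.

== RESULT ==
[0, 17, 20, 13, 18, 14, 19, 9, 15, 11, 12]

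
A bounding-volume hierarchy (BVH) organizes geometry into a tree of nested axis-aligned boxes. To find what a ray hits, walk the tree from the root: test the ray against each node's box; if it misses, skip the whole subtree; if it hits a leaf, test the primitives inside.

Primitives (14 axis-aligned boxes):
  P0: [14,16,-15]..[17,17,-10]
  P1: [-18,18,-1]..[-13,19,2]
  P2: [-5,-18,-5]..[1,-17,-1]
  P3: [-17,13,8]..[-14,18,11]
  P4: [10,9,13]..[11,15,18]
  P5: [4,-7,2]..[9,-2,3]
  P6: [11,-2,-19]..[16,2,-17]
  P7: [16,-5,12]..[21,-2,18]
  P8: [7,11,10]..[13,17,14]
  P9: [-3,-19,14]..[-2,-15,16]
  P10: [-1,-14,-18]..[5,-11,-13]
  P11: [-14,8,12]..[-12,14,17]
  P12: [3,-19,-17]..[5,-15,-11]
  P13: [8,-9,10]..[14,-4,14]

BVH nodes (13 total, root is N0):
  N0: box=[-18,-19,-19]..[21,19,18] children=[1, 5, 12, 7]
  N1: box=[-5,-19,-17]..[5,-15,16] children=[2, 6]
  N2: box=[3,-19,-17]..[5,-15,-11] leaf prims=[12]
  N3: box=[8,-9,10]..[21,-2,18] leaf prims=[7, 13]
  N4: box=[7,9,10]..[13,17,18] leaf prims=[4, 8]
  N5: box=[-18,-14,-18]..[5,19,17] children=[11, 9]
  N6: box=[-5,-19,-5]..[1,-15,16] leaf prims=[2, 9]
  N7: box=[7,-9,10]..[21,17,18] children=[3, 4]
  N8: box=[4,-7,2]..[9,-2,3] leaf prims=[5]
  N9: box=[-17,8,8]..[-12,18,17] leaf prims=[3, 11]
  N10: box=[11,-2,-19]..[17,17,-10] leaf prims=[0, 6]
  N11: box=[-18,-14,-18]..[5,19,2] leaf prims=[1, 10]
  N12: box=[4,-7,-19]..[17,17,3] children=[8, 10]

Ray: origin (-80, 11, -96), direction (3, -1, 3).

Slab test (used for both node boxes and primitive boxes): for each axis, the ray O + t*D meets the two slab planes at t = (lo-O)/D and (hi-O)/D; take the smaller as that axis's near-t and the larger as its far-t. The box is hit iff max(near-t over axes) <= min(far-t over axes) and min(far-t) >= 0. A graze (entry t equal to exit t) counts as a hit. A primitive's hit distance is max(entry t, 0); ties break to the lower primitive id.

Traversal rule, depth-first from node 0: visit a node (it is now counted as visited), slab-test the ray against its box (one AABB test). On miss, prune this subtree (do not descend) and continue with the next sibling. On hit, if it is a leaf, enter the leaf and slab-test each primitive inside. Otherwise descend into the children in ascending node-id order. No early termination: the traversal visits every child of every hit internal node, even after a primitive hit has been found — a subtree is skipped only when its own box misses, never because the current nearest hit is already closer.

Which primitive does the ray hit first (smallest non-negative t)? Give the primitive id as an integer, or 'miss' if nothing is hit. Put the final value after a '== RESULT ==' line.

Trace the traversal:
N0 x:[62/3,101/3] y:[-8,30] z:[77/3,38] -> hit [77/3,30], descend [1, 5, 7, 12]
  N1 x:[25,85/3] y:[26,30] z:[79/3,112/3] -> hit [79/3,85/3], descend [2, 6]
    N2 x:[83/3,85/3] y:[26,30] z:[79/3,85/3] -> hit [83/3,85/3] leaf, test {P12@t=83/3}
    N6 x:[25,27] y:[26,30] z:[91/3,112/3] -> miss, prune
  N5 x:[62/3,85/3] y:[-8,25] z:[26,113/3] -> miss, prune
  N7 x:[29,101/3] y:[-6,20] z:[106/3,38] -> miss, prune
  N12 x:[28,97/3] y:[-6,18] z:[77/3,33] -> miss, prune

order=[0, 1, 2, 6, 5, 7, 12]  |boxes|=7  |leaves|=1  hit=P12

== RESULT ==
12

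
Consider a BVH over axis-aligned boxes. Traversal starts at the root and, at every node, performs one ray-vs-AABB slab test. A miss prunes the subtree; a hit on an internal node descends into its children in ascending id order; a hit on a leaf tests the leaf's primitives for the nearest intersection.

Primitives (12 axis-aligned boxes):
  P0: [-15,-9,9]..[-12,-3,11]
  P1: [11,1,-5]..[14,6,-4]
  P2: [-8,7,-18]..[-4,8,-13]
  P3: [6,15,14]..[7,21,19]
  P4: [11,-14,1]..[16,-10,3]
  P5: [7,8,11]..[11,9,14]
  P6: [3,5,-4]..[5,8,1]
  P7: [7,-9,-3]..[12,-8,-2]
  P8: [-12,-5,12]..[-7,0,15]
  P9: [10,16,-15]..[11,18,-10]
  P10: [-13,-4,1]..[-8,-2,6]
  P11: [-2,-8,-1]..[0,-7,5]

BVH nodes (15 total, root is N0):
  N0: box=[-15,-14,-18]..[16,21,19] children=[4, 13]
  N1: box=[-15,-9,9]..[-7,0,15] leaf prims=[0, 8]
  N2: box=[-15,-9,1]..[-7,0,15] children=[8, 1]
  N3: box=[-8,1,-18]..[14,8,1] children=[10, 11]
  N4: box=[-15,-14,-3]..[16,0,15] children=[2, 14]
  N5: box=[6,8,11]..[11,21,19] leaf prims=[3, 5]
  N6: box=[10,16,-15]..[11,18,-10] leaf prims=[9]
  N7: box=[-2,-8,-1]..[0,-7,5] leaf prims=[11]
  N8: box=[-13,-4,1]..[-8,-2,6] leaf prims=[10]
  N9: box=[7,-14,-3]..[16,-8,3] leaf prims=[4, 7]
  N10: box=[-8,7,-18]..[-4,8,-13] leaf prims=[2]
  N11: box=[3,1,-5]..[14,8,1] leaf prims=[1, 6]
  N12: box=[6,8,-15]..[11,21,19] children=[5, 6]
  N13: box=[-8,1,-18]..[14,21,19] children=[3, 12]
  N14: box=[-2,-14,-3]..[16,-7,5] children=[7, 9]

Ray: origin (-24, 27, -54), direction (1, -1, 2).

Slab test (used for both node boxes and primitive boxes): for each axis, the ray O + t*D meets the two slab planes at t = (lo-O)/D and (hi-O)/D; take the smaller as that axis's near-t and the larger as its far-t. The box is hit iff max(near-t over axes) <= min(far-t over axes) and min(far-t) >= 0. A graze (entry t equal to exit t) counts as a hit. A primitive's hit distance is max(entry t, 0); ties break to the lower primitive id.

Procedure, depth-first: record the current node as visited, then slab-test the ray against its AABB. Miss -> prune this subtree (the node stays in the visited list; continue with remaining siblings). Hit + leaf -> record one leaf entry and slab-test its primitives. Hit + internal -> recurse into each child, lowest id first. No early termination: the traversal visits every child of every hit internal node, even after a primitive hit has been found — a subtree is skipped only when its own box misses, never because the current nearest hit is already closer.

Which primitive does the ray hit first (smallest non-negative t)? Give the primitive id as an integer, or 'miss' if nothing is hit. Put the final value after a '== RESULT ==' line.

Walk:
N0 x:[9,40] y:[6,41] z:[18,73/2] -> hit [18,73/2], descend [4, 13]
  N4 x:[9,40] y:[27,41] z:[51/2,69/2] -> hit [27,69/2], descend [2, 14]
    N2 x:[9,17] y:[27,36] z:[55/2,69/2] -> miss, prune
    N14 x:[22,40] y:[34,41] z:[51/2,59/2] -> miss, prune
  N13 x:[16,38] y:[6,26] z:[18,73/2] -> hit [18,26], descend [3, 12]
    N3 x:[16,38] y:[19,26] z:[18,55/2] -> hit [19,26], descend [10, 11]
      N10 x:[16,20] y:[19,20] z:[18,41/2] -> hit [19,20] leaf, test {P2@t=19}
      N11 x:[27,38] y:[19,26] z:[49/2,55/2] -> miss, prune
    N12 x:[30,35] y:[6,19] z:[39/2,73/2] -> miss, prune

order=[0, 4, 2, 14, 13, 3, 10, 11, 12]  |boxes|=9  |leaves|=1  hit=P2

== RESULT ==
2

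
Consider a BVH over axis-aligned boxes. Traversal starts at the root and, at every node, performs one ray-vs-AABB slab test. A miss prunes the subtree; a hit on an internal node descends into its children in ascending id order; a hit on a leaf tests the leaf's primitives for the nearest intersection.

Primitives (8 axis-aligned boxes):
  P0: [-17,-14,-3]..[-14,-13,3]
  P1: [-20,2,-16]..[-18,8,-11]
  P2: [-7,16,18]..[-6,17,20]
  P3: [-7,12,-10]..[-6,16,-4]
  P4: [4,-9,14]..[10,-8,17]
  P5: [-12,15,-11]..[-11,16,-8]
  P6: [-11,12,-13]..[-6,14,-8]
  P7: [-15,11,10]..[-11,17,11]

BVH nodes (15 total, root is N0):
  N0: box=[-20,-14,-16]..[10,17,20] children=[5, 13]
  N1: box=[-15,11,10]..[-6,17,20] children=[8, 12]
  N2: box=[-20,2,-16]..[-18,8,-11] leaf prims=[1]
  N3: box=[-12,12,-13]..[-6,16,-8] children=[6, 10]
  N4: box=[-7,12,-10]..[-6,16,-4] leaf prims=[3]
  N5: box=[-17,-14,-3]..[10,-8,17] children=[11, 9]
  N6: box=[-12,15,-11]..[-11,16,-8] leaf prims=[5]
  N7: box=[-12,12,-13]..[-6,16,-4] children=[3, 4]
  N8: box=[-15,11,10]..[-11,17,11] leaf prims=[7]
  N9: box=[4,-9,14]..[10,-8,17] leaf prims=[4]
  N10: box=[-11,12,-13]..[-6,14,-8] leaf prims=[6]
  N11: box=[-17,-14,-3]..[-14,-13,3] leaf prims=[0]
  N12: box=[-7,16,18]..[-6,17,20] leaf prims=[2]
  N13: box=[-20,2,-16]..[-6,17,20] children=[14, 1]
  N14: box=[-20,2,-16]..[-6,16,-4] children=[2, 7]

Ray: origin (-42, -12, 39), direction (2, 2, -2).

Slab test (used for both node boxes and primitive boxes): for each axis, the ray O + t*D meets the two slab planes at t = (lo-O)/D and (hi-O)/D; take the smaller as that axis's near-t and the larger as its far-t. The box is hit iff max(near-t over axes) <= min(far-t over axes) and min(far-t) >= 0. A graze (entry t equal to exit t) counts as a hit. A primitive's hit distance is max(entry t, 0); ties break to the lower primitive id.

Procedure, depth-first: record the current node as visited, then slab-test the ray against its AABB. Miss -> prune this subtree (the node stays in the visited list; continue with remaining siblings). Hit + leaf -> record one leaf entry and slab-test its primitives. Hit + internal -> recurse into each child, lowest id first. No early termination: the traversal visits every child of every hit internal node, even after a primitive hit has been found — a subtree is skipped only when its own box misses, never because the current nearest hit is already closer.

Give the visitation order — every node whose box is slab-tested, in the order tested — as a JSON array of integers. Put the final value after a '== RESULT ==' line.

Traverse from the root:
N0 x:[11,26] y:[-1,29/2] z:[19/2,55/2] -> hit [11,29/2], descend [5, 13]
  N5 x:[25/2,26] y:[-1,2] z:[11,21] -> miss, prune
  N13 x:[11,18] y:[7,29/2] z:[19/2,55/2] -> hit [11,29/2], descend [1, 14]
    N1 x:[27/2,18] y:[23/2,29/2] z:[19/2,29/2] -> hit [27/2,29/2], descend [8, 12]
      N8 x:[27/2,31/2] y:[23/2,29/2] z:[14,29/2] -> hit [14,29/2] leaf, test {P7@t=14}
      N12 x:[35/2,18] y:[14,29/2] z:[19/2,21/2] -> miss, prune
    N14 x:[11,18] y:[7,14] z:[43/2,55/2] -> miss, prune

order=[0, 5, 13, 1, 8, 12, 14]  |boxes|=7  |leaves|=1  hit=P7

== RESULT ==
[0, 5, 13, 1, 8, 12, 14]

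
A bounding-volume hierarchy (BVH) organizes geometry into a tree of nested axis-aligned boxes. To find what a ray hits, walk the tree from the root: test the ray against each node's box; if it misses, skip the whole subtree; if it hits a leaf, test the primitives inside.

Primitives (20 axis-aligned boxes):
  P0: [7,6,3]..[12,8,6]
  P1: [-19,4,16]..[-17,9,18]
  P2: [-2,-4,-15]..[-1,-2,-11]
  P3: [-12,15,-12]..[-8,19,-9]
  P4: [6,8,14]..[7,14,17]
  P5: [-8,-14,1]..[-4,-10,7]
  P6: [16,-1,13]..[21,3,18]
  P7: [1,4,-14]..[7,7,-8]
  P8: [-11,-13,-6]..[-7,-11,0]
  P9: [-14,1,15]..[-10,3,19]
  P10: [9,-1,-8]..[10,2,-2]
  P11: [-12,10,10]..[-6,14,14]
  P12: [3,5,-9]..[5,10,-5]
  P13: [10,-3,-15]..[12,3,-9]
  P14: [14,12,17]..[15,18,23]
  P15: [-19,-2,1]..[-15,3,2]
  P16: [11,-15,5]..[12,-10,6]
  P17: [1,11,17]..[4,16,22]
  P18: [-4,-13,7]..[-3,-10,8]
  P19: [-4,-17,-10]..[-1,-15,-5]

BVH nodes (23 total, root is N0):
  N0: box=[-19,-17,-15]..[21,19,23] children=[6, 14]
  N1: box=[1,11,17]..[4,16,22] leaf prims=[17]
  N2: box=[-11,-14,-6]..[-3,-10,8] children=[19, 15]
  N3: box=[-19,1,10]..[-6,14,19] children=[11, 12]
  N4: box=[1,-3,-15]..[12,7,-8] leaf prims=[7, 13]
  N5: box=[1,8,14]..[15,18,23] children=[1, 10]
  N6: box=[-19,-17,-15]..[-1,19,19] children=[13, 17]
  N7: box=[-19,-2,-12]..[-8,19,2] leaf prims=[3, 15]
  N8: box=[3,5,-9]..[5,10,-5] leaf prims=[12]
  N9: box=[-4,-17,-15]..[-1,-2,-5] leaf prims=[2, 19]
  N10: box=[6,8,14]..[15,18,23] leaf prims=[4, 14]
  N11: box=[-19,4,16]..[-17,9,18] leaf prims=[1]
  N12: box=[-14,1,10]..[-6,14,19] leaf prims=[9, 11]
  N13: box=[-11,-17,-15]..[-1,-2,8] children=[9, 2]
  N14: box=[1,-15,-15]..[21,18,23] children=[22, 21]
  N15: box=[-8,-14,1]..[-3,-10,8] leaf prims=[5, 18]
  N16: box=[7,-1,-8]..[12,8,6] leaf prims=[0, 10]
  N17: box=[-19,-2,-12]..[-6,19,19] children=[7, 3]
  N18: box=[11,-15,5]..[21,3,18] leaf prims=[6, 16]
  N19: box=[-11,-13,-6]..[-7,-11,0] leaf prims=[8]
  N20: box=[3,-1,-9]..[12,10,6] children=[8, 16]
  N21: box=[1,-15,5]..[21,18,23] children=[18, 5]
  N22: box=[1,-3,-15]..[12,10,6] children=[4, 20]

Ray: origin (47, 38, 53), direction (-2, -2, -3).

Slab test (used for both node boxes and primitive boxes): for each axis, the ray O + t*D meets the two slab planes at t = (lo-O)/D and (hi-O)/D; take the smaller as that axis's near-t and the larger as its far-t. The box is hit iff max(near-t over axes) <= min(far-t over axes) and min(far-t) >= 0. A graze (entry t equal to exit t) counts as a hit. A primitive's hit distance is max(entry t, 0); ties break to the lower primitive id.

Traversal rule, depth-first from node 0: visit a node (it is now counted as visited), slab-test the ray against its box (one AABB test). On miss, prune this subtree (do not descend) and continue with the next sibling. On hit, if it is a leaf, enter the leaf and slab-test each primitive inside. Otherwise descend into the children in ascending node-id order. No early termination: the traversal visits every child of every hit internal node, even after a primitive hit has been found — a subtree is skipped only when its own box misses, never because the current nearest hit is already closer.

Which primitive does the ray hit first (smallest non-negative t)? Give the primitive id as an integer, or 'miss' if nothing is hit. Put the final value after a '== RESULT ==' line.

Traverse from the root:
N0 x:[13,33] y:[19/2,55/2] z:[10,68/3] -> hit [13,68/3], descend [6, 14]
  N6 x:[24,33] y:[19/2,55/2] z:[34/3,68/3] -> miss, prune
  N14 x:[13,23] y:[10,53/2] z:[10,68/3] -> hit [13,68/3], descend [21, 22]
    N21 x:[13,23] y:[10,53/2] z:[10,16] -> hit [13,16], descend [5, 18]
      N5 x:[16,23] y:[10,15] z:[10,13] -> miss, prune
      N18 x:[13,18] y:[35/2,53/2] z:[35/3,16] -> miss, prune
    N22 x:[35/2,23] y:[14,41/2] z:[47/3,68/3] -> hit [35/2,41/2], descend [4, 20]
      N4 x:[35/2,23] y:[31/2,41/2] z:[61/3,68/3] -> hit [61/3,41/2] leaf, test {P7(miss), P13(miss)}
      N20 x:[35/2,22] y:[14,39/2] z:[47/3,62/3] -> hit [35/2,39/2], descend [8, 16]
        N8 x:[21,22] y:[14,33/2] z:[58/3,62/3] -> miss, prune
        N16 x:[35/2,20] y:[15,39/2] z:[47/3,61/3] -> hit [35/2,39/2] leaf, test {P0(miss), P10@t=37/2}

Visited [0, 6, 14, 21, 5, 18, 22, 4, 20, 8, 16]. Tests: 11 box, 2 leaf. Nearest: P10.

== RESULT ==
10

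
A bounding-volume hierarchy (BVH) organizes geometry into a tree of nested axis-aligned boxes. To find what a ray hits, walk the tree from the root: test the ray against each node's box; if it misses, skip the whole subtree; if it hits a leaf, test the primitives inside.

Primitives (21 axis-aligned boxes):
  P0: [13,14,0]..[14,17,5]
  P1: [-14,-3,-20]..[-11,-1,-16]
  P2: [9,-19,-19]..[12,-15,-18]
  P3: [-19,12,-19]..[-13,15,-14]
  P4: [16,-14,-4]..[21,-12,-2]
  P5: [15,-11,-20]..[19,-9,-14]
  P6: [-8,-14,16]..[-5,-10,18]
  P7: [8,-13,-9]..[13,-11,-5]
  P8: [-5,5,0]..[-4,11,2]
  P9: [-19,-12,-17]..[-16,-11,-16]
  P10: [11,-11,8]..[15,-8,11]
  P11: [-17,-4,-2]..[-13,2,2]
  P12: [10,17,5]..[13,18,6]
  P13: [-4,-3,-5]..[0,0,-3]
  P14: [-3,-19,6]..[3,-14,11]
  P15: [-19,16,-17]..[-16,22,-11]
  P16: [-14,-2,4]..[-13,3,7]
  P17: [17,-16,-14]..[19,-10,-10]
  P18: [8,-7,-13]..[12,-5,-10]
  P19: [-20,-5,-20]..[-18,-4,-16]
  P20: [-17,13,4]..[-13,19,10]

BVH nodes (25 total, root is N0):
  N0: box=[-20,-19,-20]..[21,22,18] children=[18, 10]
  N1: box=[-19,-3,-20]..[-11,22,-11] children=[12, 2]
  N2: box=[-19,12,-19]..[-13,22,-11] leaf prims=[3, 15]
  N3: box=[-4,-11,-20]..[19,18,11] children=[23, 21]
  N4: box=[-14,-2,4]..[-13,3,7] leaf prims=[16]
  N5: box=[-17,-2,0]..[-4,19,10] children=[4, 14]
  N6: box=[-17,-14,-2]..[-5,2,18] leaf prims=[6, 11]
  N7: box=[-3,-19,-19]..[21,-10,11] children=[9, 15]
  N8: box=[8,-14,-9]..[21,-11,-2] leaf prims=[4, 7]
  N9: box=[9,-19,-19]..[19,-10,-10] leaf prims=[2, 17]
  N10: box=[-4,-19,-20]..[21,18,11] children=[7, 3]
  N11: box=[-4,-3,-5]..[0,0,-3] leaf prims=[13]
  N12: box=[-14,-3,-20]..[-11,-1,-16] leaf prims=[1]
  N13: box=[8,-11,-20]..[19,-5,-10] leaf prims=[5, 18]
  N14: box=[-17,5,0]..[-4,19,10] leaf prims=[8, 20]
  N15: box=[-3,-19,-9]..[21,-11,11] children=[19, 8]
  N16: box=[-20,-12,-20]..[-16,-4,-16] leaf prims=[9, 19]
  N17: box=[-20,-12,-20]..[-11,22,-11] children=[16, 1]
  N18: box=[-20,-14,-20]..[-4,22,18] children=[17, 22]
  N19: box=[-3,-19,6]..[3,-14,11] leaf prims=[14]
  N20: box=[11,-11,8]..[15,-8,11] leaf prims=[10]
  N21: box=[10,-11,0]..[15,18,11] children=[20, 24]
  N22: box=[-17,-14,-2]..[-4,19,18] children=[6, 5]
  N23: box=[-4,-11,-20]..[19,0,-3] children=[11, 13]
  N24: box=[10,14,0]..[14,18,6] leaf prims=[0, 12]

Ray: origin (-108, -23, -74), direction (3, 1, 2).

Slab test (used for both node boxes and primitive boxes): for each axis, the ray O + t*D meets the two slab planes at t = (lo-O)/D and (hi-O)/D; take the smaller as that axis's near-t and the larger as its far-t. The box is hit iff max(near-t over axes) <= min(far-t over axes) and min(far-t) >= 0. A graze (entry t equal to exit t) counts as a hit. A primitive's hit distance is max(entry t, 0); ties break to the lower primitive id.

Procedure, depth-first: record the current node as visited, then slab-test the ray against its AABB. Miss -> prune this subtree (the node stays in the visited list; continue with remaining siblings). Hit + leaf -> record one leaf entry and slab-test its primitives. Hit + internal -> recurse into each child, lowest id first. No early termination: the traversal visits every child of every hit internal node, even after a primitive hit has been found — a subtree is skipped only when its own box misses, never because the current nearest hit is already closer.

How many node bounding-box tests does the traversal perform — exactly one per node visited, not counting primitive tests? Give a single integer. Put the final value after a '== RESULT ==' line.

Traverse from the root:
N0 x:[88/3,43] y:[4,45] z:[27,46] -> hit [88/3,43], descend [10, 18]
  N10 x:[104/3,43] y:[4,41] z:[27,85/2] -> hit [104/3,41], descend [3, 7]
    N3 x:[104/3,127/3] y:[12,41] z:[27,85/2] -> hit [104/3,41], descend [21, 23]
      N21 x:[118/3,41] y:[12,41] z:[37,85/2] -> hit [118/3,41], descend [20, 24]
        N20 x:[119/3,41] y:[12,15] z:[41,85/2] -> miss, prune
        N24 x:[118/3,122/3] y:[37,41] z:[37,40] -> hit [118/3,40] leaf, test {P0(miss), P12@t=40}
      N23 x:[104/3,127/3] y:[12,23] z:[27,71/2] -> miss, prune
    N7 x:[35,43] y:[4,13] z:[55/2,85/2] -> miss, prune
  N18 x:[88/3,104/3] y:[9,45] z:[27,46] -> hit [88/3,104/3], descend [17, 22]
    N17 x:[88/3,97/3] y:[11,45] z:[27,63/2] -> hit [88/3,63/2], descend [1, 16]
      N1 x:[89/3,97/3] y:[20,45] z:[27,63/2] -> hit [89/3,63/2], descend [2, 12]
        N2 x:[89/3,95/3] y:[35,45] z:[55/2,63/2] -> miss, prune
        N12 x:[94/3,97/3] y:[20,22] z:[27,29] -> miss, prune
      N16 x:[88/3,92/3] y:[11,19] z:[27,29] -> miss, prune
    N22 x:[91/3,104/3] y:[9,42] z:[36,46] -> miss, prune

Summary -> nodes [0, 10, 3, 21, 20, 24, 23, 7, 18, 17, 1, 2, 12, 16, 22]; box-tests=15; leaf-entries=1; first=P12

== RESULT ==
15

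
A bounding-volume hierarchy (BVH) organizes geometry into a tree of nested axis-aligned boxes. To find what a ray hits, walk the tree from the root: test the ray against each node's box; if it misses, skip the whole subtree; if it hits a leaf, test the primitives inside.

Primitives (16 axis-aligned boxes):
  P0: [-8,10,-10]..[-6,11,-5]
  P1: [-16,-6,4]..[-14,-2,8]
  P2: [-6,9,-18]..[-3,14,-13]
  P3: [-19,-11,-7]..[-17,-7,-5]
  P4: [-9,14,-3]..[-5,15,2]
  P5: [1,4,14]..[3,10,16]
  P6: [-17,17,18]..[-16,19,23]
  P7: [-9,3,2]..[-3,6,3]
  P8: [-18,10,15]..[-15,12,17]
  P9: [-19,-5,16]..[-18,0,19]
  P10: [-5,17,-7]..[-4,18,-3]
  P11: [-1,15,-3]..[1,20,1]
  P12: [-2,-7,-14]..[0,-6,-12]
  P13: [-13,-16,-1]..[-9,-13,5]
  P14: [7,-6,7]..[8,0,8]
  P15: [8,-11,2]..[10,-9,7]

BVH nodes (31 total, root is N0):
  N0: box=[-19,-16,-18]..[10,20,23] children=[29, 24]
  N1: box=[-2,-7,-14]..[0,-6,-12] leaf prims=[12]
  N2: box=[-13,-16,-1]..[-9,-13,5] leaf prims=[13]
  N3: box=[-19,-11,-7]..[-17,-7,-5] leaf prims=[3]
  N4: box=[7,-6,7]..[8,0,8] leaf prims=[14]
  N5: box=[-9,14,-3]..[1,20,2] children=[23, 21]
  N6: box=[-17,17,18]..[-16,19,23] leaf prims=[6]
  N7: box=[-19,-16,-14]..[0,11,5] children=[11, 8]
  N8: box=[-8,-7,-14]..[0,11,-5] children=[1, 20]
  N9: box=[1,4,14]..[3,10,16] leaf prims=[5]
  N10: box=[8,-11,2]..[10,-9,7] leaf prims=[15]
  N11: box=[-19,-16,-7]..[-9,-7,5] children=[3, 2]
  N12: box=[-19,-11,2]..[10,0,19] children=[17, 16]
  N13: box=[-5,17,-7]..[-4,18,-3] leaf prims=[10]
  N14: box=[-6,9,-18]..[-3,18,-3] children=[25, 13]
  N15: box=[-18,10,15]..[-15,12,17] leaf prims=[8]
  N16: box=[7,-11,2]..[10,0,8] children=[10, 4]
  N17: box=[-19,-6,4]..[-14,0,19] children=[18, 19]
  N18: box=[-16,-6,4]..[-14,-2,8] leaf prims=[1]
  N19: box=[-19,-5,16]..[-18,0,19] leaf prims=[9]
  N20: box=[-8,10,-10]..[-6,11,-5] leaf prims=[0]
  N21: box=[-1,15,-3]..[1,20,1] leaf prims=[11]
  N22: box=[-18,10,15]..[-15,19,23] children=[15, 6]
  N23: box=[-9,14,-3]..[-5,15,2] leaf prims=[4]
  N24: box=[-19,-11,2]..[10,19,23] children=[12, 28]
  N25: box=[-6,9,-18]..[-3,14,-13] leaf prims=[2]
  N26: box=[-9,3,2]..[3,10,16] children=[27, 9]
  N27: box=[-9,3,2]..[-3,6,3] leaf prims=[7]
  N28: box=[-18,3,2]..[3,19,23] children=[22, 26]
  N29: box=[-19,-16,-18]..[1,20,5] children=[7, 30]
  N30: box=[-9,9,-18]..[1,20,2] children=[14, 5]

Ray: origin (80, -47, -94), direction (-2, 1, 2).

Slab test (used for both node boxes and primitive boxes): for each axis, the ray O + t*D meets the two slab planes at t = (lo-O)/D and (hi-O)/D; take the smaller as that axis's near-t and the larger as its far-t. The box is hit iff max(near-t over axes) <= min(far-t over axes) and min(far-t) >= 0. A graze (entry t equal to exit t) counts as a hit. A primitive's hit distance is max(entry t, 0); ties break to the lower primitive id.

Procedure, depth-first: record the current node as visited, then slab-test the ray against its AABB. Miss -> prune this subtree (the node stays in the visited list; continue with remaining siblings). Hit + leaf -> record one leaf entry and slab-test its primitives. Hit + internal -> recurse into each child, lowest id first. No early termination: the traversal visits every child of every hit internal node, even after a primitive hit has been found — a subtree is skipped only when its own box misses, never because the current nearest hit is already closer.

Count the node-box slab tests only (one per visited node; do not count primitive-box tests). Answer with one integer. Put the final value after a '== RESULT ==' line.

Trace the traversal:
N0 x:[35,99/2] y:[31,67] z:[38,117/2] -> hit [38,99/2], descend [24, 29]
  N24 x:[35,99/2] y:[36,66] z:[48,117/2] -> hit [48,99/2], descend [12, 28]
    N12 x:[35,99/2] y:[36,47] z:[48,113/2] -> miss, prune
    N28 x:[77/2,49] y:[50,66] z:[48,117/2] -> miss, prune
  N29 x:[79/2,99/2] y:[31,67] z:[38,99/2] -> hit [79/2,99/2], descend [7, 30]
    N7 x:[40,99/2] y:[31,58] z:[40,99/2] -> hit [40,99/2], descend [8, 11]
      N8 x:[40,44] y:[40,58] z:[40,89/2] -> hit [40,44], descend [1, 20]
        N1 x:[40,41] y:[40,41] z:[40,41] -> hit [40,41] leaf, test {P12@t=40}
        N20 x:[43,44] y:[57,58] z:[42,89/2] -> miss, prune
      N11 x:[89/2,99/2] y:[31,40] z:[87/2,99/2] -> miss, prune
    N30 x:[79/2,89/2] y:[56,67] z:[38,48] -> miss, prune

order=[0, 24, 12, 28, 29, 7, 8, 1, 20, 11, 30]  |boxes|=11  |leaves|=1  hit=P12

== RESULT ==
11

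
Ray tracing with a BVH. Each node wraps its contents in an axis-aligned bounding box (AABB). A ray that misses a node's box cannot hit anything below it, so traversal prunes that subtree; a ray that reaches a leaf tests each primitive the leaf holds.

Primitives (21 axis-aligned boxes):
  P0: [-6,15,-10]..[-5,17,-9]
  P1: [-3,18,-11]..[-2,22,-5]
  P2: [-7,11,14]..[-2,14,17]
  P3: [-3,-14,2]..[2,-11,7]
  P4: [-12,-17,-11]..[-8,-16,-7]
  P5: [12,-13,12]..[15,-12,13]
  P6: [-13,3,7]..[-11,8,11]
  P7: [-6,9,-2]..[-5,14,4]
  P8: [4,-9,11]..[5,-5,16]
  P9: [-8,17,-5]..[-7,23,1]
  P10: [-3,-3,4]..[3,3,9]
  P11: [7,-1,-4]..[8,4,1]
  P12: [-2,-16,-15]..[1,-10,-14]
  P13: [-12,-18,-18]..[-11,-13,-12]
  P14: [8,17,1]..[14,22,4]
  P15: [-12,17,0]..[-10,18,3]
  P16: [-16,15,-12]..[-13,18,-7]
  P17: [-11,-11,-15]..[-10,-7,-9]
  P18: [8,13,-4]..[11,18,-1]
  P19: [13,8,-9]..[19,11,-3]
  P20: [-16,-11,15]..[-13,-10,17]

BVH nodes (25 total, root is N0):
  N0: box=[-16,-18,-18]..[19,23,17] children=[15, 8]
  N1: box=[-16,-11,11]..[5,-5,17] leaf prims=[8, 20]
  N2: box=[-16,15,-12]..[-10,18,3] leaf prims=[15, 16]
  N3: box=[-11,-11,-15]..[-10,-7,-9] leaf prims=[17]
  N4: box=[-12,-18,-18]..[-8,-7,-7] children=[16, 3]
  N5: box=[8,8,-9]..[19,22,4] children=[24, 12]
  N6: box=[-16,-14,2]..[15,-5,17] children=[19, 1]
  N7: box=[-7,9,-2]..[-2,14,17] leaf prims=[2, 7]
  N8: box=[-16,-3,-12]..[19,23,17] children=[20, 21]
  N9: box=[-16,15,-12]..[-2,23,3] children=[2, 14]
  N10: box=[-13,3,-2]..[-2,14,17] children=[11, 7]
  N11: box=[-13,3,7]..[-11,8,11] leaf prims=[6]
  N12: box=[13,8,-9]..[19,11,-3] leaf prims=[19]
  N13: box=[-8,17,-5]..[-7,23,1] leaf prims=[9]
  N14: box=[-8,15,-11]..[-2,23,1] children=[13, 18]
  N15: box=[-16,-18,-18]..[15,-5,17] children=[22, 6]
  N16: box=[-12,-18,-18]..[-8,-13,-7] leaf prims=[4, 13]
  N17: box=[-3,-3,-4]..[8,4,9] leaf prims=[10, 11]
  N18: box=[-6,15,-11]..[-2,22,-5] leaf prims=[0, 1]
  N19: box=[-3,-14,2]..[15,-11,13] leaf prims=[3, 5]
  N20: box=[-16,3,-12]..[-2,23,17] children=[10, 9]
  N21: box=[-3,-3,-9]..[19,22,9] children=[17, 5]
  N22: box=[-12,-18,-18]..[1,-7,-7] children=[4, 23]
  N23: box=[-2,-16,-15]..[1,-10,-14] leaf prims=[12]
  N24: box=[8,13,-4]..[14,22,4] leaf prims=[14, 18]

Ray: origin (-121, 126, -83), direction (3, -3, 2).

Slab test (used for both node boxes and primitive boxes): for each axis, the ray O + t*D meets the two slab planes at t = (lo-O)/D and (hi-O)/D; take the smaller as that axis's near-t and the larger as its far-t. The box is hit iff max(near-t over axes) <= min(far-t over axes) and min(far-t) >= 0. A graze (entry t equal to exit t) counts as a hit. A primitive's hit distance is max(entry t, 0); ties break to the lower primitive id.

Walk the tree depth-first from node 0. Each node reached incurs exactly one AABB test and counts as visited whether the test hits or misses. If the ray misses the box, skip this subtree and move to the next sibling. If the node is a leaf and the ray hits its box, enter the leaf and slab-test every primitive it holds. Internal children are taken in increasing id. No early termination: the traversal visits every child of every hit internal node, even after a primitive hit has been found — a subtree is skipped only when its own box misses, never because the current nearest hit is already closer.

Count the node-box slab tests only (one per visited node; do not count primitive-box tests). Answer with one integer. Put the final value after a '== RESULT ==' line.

Traverse from the root:
N0 x:[35,140/3] y:[103/3,48] z:[65/2,50] -> hit [35,140/3], descend [8, 15]
  N8 x:[35,140/3] y:[103/3,43] z:[71/2,50] -> hit [71/2,43], descend [20, 21]
    N20 x:[35,119/3] y:[103/3,41] z:[71/2,50] -> hit [71/2,119/3], descend [9, 10]
      N9 x:[35,119/3] y:[103/3,37] z:[71/2,43] -> hit [71/2,37], descend [2, 14]
        N2 x:[35,37] y:[36,37] z:[71/2,43] -> hit [36,37] leaf, test {P15(miss), P16@t=36}
        N14 x:[113/3,119/3] y:[103/3,37] z:[36,42] -> miss, prune
      N10 x:[36,119/3] y:[112/3,41] z:[81/2,50] -> miss, prune
    N21 x:[118/3,140/3] y:[104/3,43] z:[37,46] -> hit [118/3,43], descend [5, 17]
      N5 x:[43,140/3] y:[104/3,118/3] z:[37,87/2] -> miss, prune
      N17 x:[118/3,43] y:[122/3,43] z:[79/2,46] -> hit [122/3,43] leaf, test {P10(miss), P11(miss)}
  N15 x:[35,136/3] y:[131/3,48] z:[65/2,50] -> hit [131/3,136/3], descend [6, 22]
    N6 x:[35,136/3] y:[131/3,140/3] z:[85/2,50] -> hit [131/3,136/3], descend [1, 19]
      N1 x:[35,42] y:[131/3,137/3] z:[47,50] -> miss, prune
      N19 x:[118/3,136/3] y:[137/3,140/3] z:[85/2,48] -> miss, prune
    N22 x:[109/3,122/3] y:[133/3,48] z:[65/2,38] -> miss, prune

15 AABB tests over nodes [0, 8, 20, 9, 2, 14, 10, 21, 5, 17, 15, 6, 1, 19, 22]; 2 leaves entered; closest P16.

== RESULT ==
15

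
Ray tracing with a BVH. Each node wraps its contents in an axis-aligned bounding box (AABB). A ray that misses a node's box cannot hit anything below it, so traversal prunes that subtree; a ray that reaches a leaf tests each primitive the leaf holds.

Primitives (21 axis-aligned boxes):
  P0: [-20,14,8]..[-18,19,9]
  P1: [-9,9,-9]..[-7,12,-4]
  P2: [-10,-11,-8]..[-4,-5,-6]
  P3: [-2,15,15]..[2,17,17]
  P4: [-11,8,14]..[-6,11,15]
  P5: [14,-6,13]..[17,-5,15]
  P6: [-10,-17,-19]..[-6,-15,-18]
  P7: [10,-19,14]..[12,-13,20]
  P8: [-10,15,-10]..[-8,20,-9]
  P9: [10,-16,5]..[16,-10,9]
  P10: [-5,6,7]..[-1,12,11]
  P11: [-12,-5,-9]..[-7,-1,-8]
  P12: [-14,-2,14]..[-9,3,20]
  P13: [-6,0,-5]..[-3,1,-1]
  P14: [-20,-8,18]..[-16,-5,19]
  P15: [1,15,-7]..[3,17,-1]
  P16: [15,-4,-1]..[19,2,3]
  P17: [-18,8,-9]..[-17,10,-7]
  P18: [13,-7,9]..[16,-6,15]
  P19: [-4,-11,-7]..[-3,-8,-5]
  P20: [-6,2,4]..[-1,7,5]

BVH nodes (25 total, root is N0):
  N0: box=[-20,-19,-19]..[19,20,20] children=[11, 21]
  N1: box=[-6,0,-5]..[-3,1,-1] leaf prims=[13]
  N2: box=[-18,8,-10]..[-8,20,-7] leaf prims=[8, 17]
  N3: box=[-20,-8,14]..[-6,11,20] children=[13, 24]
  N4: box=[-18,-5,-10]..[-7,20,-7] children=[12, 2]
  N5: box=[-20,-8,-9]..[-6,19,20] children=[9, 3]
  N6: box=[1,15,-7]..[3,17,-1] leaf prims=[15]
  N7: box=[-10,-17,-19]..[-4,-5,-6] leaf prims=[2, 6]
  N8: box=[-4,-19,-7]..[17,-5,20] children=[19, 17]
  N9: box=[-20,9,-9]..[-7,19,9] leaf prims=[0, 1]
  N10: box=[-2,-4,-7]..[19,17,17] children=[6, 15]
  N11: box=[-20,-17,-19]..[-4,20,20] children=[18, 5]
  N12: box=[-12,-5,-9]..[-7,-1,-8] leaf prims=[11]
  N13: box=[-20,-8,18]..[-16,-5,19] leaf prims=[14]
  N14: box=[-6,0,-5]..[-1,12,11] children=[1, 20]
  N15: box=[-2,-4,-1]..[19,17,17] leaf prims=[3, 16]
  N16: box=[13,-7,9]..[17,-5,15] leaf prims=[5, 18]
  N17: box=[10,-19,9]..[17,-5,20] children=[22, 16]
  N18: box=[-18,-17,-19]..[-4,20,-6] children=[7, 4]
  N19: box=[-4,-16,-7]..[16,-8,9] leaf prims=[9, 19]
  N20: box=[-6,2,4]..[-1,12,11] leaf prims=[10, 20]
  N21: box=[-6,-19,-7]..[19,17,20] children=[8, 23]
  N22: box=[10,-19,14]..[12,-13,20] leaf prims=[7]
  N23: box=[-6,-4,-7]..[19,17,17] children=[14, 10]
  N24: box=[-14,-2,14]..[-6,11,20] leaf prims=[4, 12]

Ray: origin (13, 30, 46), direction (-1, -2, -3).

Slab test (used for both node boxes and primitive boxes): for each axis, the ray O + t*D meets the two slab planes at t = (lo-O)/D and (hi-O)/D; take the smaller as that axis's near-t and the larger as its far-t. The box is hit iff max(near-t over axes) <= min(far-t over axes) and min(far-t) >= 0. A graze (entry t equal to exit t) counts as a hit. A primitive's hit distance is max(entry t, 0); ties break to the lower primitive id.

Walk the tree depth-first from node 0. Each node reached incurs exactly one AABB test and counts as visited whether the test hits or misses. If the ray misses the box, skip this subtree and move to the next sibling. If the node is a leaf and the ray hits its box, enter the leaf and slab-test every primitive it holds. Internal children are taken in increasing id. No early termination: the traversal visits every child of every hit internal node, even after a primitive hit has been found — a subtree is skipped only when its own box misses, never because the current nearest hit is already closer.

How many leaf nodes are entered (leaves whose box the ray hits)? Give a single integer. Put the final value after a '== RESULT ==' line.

Walk:
N0 x:[-6,33] y:[5,49/2] z:[26/3,65/3] -> hit [26/3,65/3], descend [11, 21]
  N11 x:[17,33] y:[5,47/2] z:[26/3,65/3] -> hit [17,65/3], descend [5, 18]
    N5 x:[19,33] y:[11/2,19] z:[26/3,55/3] -> miss, prune
    N18 x:[17,31] y:[5,47/2] z:[52/3,65/3] -> hit [52/3,65/3], descend [4, 7]
      N4 x:[20,31] y:[5,35/2] z:[53/3,56/3] -> miss, prune
      N7 x:[17,23] y:[35/2,47/2] z:[52/3,65/3] -> hit [35/2,65/3] leaf, test {P2@t=35/2, P6(miss)}
  N21 x:[-6,19] y:[13/2,49/2] z:[26/3,53/3] -> hit [26/3,53/3], descend [8, 23]
    N8 x:[-4,17] y:[35/2,49/2] z:[26/3,53/3] -> miss, prune
    N23 x:[-6,19] y:[13/2,17] z:[29/3,53/3] -> hit [29/3,17], descend [10, 14]
      N10 x:[-6,15] y:[13/2,17] z:[29/3,53/3] -> hit [29/3,15], descend [6, 15]
        N6 x:[10,12] y:[13/2,15/2] z:[47/3,53/3] -> miss, prune
        N15 x:[-6,15] y:[13/2,17] z:[29/3,47/3] -> hit [29/3,15] leaf, test {P3(miss), P16(miss)}
      N14 x:[14,19] y:[9,15] z:[35/3,17] -> hit [14,15], descend [1, 20]
        N1 x:[16,19] y:[29/2,15] z:[47/3,17] -> miss, prune
        N20 x:[14,19] y:[9,14] z:[35/3,14] -> hit [14,14] leaf, test {P10(miss), P20@t=14}

15 AABB tests over nodes [0, 11, 5, 18, 4, 7, 21, 8, 23, 10, 6, 15, 14, 1, 20]; 3 leaves entered; closest P20.

== RESULT ==
3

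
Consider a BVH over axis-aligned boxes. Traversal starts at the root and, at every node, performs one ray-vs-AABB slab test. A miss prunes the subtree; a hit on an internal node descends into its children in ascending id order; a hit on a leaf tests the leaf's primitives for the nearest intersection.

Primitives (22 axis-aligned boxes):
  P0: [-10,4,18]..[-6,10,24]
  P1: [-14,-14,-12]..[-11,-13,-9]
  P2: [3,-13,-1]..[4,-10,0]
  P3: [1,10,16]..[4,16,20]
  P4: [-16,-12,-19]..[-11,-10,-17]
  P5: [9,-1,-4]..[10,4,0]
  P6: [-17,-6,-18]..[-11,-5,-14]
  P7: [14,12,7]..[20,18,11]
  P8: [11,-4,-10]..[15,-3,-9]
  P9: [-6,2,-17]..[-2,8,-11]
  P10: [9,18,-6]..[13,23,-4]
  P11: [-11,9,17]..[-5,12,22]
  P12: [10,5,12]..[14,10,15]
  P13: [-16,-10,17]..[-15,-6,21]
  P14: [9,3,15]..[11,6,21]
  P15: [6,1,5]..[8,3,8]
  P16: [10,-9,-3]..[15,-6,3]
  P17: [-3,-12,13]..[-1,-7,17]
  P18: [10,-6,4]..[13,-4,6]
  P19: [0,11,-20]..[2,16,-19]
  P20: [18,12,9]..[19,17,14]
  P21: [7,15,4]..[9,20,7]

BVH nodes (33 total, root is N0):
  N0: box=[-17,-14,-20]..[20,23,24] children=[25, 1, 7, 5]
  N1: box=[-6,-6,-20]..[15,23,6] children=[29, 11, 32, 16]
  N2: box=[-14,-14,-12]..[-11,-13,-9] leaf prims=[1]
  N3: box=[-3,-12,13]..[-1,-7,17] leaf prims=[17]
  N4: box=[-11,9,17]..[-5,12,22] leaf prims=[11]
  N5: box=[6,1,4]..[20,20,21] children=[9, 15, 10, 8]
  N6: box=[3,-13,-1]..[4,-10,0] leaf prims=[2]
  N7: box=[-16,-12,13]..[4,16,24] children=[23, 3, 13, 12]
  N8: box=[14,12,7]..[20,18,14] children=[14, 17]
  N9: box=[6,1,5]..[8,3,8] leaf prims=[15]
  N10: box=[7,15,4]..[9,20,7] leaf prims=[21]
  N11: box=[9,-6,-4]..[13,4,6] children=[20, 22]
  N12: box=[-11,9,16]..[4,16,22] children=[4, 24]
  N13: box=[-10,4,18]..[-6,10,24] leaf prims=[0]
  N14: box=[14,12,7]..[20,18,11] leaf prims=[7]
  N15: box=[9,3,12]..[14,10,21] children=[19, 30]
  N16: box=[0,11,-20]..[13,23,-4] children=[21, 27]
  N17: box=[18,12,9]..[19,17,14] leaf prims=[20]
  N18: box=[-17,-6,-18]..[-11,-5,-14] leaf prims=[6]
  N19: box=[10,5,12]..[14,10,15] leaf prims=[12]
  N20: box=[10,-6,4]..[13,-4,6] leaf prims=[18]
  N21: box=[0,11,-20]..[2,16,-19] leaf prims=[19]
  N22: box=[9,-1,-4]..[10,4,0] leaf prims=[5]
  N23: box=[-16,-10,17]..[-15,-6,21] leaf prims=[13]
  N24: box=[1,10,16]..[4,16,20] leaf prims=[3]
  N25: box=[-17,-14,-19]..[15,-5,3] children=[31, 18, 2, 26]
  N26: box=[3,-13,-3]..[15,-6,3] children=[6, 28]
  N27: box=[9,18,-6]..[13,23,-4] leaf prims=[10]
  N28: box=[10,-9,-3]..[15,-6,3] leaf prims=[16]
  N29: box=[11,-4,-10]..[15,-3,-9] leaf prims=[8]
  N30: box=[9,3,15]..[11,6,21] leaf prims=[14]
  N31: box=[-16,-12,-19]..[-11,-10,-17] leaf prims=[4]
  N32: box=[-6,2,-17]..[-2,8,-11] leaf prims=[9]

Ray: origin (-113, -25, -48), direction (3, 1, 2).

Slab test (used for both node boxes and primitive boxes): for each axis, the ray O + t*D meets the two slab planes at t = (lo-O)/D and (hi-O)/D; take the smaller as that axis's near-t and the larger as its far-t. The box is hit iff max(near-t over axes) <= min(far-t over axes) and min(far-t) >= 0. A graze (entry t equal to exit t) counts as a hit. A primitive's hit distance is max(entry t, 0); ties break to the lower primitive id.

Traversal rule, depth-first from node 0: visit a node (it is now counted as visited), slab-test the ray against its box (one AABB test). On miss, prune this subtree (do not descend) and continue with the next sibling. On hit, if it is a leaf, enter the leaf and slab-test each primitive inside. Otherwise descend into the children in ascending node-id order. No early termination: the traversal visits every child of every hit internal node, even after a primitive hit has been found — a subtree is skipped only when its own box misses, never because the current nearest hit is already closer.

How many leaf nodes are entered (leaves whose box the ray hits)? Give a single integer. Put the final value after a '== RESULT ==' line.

Traverse from the root:
N0 x:[32,133/3] y:[11,48] z:[14,36] -> hit [32,36], descend [1, 5, 7, 25]
  N1 x:[107/3,128/3] y:[19,48] z:[14,27] -> miss, prune
  N5 x:[119/3,133/3] y:[26,45] z:[26,69/2] -> miss, prune
  N7 x:[97/3,39] y:[13,41] z:[61/2,36] -> hit [97/3,36], descend [3, 12, 13, 23]
    N3 x:[110/3,112/3] y:[13,18] z:[61/2,65/2] -> miss, prune
    N12 x:[34,39] y:[34,41] z:[32,35] -> hit [34,35], descend [4, 24]
      N4 x:[34,36] y:[34,37] z:[65/2,35] -> hit [34,35] leaf, test {P11@t=34}
      N24 x:[38,39] y:[35,41] z:[32,34] -> miss, prune
    N13 x:[103/3,107/3] y:[29,35] z:[33,36] -> hit [103/3,35] leaf, test {P0@t=103/3}
    N23 x:[97/3,98/3] y:[15,19] z:[65/2,69/2] -> miss, prune
  N25 x:[32,128/3] y:[11,20] z:[29/2,51/2] -> miss, prune

Visited [0, 1, 5, 7, 3, 12, 4, 24, 13, 23, 25]. Tests: 11 box, 2 leaf. Nearest: P11.

== RESULT ==
2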